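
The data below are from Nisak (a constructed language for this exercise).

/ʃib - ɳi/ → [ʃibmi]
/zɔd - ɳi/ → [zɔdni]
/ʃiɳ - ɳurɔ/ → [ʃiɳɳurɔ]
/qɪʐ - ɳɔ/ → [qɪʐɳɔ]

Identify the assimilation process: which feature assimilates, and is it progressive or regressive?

progressive place assimilation

The segment that alternates is /ɳ/, which surfaces as [m] when adjacent to /b/.
The change retroflex → bilabial matches the place of the preceding /b/, identifying this as place assimilation.
Manner and voice are unchanged, so the assimilation is partial, not total.
The other alternating form patterns the same way: /ɳ/ → [n] after /d/ (retroflex → alveolar, matching alveolar) — only place changes, and always toward the preceding segment.
Nothing changes in [ʃiɳɳurɔ], [qɪʐɳɔ]: there the adjacent consonants already agree in place (/ɳ/ and /ɳ/ are both retroflex; /ɳ/ and /ʐ/ are both retroflex), so these forms are consistent with the same rule.
Since the segment that changes follows the conditioning segment, the assimilation is progressive.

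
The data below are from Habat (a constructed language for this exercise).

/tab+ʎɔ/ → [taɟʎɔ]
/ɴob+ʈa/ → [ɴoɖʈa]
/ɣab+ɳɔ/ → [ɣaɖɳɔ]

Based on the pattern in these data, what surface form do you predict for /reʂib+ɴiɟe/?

[reʂiɢɴiɟe]

The data show regressive place assimilation: /b/ → [ɟ] before /ʎ/; /b/ → [ɖ] before /ʈ/; /b/ → [ɖ] before /ɳ/. In each pair only place changes, matching the following consonant, while manner and voice stay constant.
The rule targets /b/ (voiced bilabial stop), which sits before the trigger /ɴ/ (uvular).
The voiced uvular stop is [ɢ], so /b/ → [ɢ].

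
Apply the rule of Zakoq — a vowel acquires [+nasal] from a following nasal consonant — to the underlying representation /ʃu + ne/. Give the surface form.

[ʃũne]

The vowel /u/ is adjacent to the following nasal /n/, so it acquires [+nasal] and surfaces as [ũ].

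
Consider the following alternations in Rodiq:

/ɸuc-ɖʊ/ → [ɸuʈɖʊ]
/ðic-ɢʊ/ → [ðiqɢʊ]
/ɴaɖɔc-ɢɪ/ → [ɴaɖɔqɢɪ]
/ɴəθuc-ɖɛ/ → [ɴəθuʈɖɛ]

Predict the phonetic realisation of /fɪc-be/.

[fɪpbe]

The data show regressive place assimilation: /c/ → [ʈ] before /ɖ/; /c/ → [q] before /ɢ/. In each pair only place changes, matching the following consonant, while manner and voice stay constant.
/c/ is a voiceless palatal stop. The following trigger /b/ is bilabial, so /c/ must become bilabial as well.
Changing only its place to bilabial gives [p] — the voiceless bilabial stop.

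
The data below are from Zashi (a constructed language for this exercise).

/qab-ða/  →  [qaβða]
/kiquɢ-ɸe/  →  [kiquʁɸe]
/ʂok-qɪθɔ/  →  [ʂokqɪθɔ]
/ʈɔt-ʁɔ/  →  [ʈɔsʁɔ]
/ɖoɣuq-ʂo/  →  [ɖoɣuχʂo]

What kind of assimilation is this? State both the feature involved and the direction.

regressive manner assimilation

Underlying /b/ is realised as [β] next to /ð/; /ð/ itself does not change.
The change stop → fricative matches the manner of the following /ð/, identifying this as manner assimilation.
Place and voice are unchanged, so the assimilation is partial, not total.
The other alternating forms pattern the same way: /ɢ/ → [ʁ] before /ɸ/ (stop → fricative, matching a fricative); /t/ → [s] before /ʁ/ (stop → fricative, matching a fricative); /q/ → [χ] before /ʂ/ (stop → fricative, matching a fricative) — only manner changes, and always toward the following segment.
Nothing changes in [ʂokqɪθɔ]: there the adjacent consonants already agree in manner (/k/ and /q/ are both stops), so this form is consistent with the same rule.
Since the segment that changes precedes the conditioning segment, the assimilation is regressive.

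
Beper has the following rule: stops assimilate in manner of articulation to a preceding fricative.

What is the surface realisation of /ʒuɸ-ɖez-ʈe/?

The rule targets /ɖ/ (voiced retroflex stop), which sits after the trigger /ɸ/ (fricative).
A voiced retroflex fricative is [ʐ], so the surface segment is [ʐ].
At the second juncture, /ʈ/ likewise becomes [ʂ] adjacent to /z/.

[ʒuɸʐezʂe]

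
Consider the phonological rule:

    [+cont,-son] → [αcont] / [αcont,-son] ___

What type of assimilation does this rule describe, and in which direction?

The rule copies [cont] (continuancy) from the environment onto the target fricatives; since [±cont] encodes the stop/fricative manner contrast, the assimilating dimension is manner.
The conditioning segment sits to the left of the focus bar, meaning the trigger precedes the segment that changes — progressive assimilation.

progressive manner assimilation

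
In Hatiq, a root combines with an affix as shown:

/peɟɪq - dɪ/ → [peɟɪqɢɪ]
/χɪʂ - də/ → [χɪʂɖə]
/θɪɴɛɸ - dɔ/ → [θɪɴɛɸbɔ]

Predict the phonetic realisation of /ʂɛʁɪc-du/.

[ʂɛʁɪcɟu]

The data show progressive place assimilation: /d/ → [ɢ] after /q/; /d/ → [ɖ] after /ʂ/; /d/ → [b] after /ɸ/. In each pair only place changes, matching the preceding consonant, while manner and voice stay constant.
The rule targets /d/ (voiced alveolar stop), which sits after the trigger /c/ (palatal).
A voiced palatal stop is [ɟ], so the surface segment is [ɟ].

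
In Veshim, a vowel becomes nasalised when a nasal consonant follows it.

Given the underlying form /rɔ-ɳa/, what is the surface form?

[rɔ̃ɳa]

The vowel /ɔ/ is adjacent to the following nasal /ɳ/, so it acquires [+nasal] and surfaces as [ɔ̃].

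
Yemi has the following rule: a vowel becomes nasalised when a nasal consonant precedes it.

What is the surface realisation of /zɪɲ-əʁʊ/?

[zɪɲə̃ʁʊ]

/ə/ sits next to the nasal /ɲ/ and is therefore nasalised to [ə̃].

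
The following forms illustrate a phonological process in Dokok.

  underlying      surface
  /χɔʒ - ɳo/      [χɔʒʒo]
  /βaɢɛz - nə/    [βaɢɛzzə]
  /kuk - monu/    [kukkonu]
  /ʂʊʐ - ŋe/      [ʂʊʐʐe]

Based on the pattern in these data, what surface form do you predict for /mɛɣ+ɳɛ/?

The data show progressive total assimilation (/ɳ/ → [ʒ] after /ʒ/; /n/ → [z] after /z/; /m/ → [k] after /k/; /ŋ/ → [ʐ] after /ʐ/): in every case the target segment becomes identical to its preceding neighbour, copying more than a single feature.
/ɳ/ is the segment targeted by the rule; it sits immediately after /ɣ/, so it assimilates completely and surfaces as [ɣ].

[mɛɣɣɛ]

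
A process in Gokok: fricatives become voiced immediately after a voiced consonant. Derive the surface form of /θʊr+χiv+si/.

/χ/ is a voiceless uvular fricative. The preceding trigger /r/ is voiced, so /χ/ must become voiced as well.
The voiced uvular fricative is [ʁ], so /χ/ → [ʁ].
At the second juncture, /s/ likewise becomes [z] adjacent to /v/.

[θʊrʁivzi]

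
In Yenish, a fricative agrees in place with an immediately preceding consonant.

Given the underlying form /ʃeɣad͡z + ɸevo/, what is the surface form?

[ʃeɣad͡zsevo]

The rule targets /ɸ/ (voiceless bilabial fricative), which sits after the trigger /d͡z/ (alveolar).
The voiceless alveolar fricative is [s], so /ɸ/ → [s].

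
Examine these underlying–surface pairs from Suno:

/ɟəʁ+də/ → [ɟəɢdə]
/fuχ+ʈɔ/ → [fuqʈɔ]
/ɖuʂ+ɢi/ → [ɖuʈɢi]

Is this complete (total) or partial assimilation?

partial assimilation

Underlying /ʁ/ is realised as [ɢ] next to /d/; /d/ itself does not change.
The change fricative → stop matches the manner of the following /d/, identifying this as manner assimilation.
Place and voice are unchanged, so the assimilation is partial, not total.
The same holds elsewhere in the data: /χ/ → [q] before /ʈ/ (fricative → stop, matching a stop); /ʂ/ → [ʈ] before /ɢ/ (fricative → stop, matching a stop) — only manner changes, and always toward the following segment.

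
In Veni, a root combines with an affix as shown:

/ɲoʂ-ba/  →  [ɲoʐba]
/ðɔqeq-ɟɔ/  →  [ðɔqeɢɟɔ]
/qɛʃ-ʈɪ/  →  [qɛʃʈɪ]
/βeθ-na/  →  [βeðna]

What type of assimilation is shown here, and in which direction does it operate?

regressive voicing assimilation

Comparing underlying and surface forms, /ʂ/ → [ʐ] is the alternation; the neighbouring /b/ is constant.
The change voiceless → voiced matches the voicing of the following /b/, identifying this as voicing assimilation.
Place and manner are unchanged, so the assimilation is partial, not total.
The same holds elsewhere in the data: /q/ → [ɢ] before /ɟ/ (voiceless → voiced, matching voiced); /θ/ → [ð] before /n/ (voiceless → voiced, matching voiced) — only voicing changes, and always toward the following segment.
No alternation appears in [qɛʃʈɪ]: there the adjacent consonants already agree in voicing (/ʃ/ and /ʈ/ are both voiceless), so this form is consistent with the same rule.
The trigger is the following segment, so the direction is regressive (anticipatory).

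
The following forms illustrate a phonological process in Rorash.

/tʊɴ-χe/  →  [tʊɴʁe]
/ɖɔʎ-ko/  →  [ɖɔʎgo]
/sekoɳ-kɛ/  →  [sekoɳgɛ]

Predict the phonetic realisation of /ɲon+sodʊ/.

[ɲonzodʊ]

The data show progressive voicing assimilation: /χ/ → [ʁ] after /ɴ/; /k/ → [g] after /ʎ/; /k/ → [g] after /ɳ/. In each pair only voicing changes, matching the preceding consonant, while place and manner stay constant.
The rule targets /s/ (voiceless alveolar fricative), which sits after the trigger /n/ (voiced).
A voiced alveolar fricative is [z], so the surface segment is [z].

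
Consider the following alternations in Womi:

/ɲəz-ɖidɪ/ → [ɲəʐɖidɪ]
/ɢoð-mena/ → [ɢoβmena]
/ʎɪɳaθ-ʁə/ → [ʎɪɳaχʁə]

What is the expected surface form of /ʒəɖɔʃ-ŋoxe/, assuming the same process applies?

[ʒəɖɔxŋoxe]

The data show regressive place assimilation: /z/ → [ʐ] before /ɖ/; /ð/ → [β] before /m/; /θ/ → [χ] before /ʁ/. In each pair only place changes, matching the following consonant, while manner and voice stay constant.
The rule targets /ʃ/ (voiceless postalveolar fricative), which sits before the trigger /ŋ/ (velar).
A voiceless velar fricative is [x], so the surface segment is [x].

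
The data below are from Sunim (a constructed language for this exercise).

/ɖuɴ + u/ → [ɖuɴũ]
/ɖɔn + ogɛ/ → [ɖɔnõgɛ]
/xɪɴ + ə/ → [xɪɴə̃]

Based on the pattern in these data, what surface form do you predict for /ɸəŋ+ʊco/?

The data show progressive nasality assimilation (vowel nasalisation): /u/ → [ũ] after /ɴ/; /o/ → [õ] after /n/; /ə/ → [ə̃] after /ɴ/ — a vowel is nasalised by an immediately preceding nasal consonant.
The vowel /ʊ/ is adjacent to the preceding nasal /ŋ/, so it acquires [+nasal] and surfaces as [ʊ̃].

[ɸəŋʊ̃co]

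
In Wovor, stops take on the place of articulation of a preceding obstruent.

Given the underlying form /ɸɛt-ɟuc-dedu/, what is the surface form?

The rule targets /ɟ/ (voiced palatal stop), which sits after the trigger /t/ (alveolar).
Changing only its place to alveolar gives [d] — the voiced alveolar stop.
The same rule applies at the second boundary: /d/ → [ɟ] next to /c/.

[ɸɛtducɟedu]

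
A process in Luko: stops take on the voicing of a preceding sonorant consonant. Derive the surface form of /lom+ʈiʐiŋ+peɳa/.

The rule targets /ʈ/ (voiceless retroflex stop), which sits after the trigger /m/ (voiced).
A voiced retroflex stop is [ɖ], so the surface segment is [ɖ].
At the second juncture, /p/ likewise becomes [b] adjacent to /ŋ/.

[lomɖiʐiŋbeɳa]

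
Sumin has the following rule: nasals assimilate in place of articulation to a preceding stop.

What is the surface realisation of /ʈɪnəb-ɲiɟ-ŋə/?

/ɲ/ is a voiced palatal nasal. The preceding trigger /b/ is bilabial, so /ɲ/ must become bilabial as well.
Changing only its place to bilabial gives [m] — the voiced bilabial nasal.
At the second juncture, /ŋ/ likewise becomes [ɲ] adjacent to /ɟ/.

[ʈɪnəbmiɟɲə]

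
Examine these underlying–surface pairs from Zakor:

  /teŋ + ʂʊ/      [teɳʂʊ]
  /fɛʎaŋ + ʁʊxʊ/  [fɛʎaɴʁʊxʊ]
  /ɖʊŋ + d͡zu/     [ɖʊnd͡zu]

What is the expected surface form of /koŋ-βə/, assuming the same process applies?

The data show regressive place assimilation: /ŋ/ → [ɳ] before /ʂ/; /ŋ/ → [ɴ] before /ʁ/; /ŋ/ → [n] before /d͡z/. In each pair only place changes, matching the following consonant, while manner and voice stay constant.
/ŋ/ is a voiced velar nasal. The following trigger /β/ is bilabial, so /ŋ/ must become bilabial as well.
A voiced bilabial nasal is [m], so the surface segment is [m].

[komβə]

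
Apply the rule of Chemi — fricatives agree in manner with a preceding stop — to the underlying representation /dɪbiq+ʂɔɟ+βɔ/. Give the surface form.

[dɪbiqʈɔɟbɔ]

/ʂ/ is a voiceless retroflex fricative. The preceding trigger /q/ is a stop, so /ʂ/ must become a stop as well.
The voiceless retroflex stop is [ʈ], so /ʂ/ → [ʈ].
At the second juncture, /β/ likewise becomes [b] adjacent to /ɟ/.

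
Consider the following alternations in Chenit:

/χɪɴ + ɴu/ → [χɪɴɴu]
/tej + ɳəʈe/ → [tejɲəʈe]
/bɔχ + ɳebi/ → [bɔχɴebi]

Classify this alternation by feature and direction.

The segment that alternates is /ɳ/, which surfaces as [ɲ] when adjacent to /j/.
The change retroflex → palatal matches the place of the preceding /j/, identifying this as place assimilation.
Manner and voice are unchanged, so the assimilation is partial, not total.
Checking the remaining alternation: /ɳ/ → [ɴ] after /χ/ (retroflex → uvular, matching uvular) — only place changes, and always toward the preceding segment.
Nothing changes in [χɪɴɴu]: there the adjacent consonants already agree in place (/ɴ/ and /ɴ/ are both uvular), so this form is consistent with the same rule.
Since the segment that changes follows the conditioning segment, the assimilation is progressive.

progressive place assimilation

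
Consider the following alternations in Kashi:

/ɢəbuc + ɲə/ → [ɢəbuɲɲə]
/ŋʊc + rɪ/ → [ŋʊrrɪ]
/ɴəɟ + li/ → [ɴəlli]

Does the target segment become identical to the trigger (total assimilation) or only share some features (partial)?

The segment that alternates is /c/, which surfaces as [ɲ] when adjacent to /ɲ/.
The output [ɲ] is identical to the trigger /ɲ/ — every feature (place, manner, voicing) has been copied — so this is total assimilation.
The remaining alternations confirm this: /c/ → [r] before /r/; /ɟ/ → [l] before /l/ — in each case the output is a copy of the following consonant.

total assimilation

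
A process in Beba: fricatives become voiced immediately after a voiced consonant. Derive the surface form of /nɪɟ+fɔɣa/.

[nɪɟvɔɣa]

/f/ is a voiceless labiodental fricative. The preceding trigger /ɟ/ is voiced, so /f/ must become voiced as well.
The voiced labiodental fricative is [v], so /f/ → [v].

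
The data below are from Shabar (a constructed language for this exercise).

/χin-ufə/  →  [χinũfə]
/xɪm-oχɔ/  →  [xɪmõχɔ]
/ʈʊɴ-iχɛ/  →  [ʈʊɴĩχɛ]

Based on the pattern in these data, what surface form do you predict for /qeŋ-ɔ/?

[qeŋɔ̃]

The data show progressive nasality assimilation (vowel nasalisation): /u/ → [ũ] after /n/; /o/ → [õ] after /m/; /i/ → [ĩ] after /ɴ/ — a vowel is nasalised by an immediately preceding nasal consonant.
/ɔ/ sits next to the nasal /ŋ/ and is therefore nasalised to [ɔ̃].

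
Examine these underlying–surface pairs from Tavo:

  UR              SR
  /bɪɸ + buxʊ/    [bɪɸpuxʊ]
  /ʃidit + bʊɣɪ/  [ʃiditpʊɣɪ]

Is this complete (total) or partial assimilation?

partial assimilation

The segment that alternates is /b/, which surfaces as [p] when adjacent to /ɸ/.
/b/ is voiced while /ɸ/ is voiceless; the output [p] is voiceless, matching the trigger — so the feature that spreads is voicing.
Place and manner are unchanged, so the assimilation is partial, not total.
The other alternating form patterns the same way: /b/ → [p] after /t/ (voiced → voiceless, matching voiceless) — only voicing changes, and always toward the preceding segment.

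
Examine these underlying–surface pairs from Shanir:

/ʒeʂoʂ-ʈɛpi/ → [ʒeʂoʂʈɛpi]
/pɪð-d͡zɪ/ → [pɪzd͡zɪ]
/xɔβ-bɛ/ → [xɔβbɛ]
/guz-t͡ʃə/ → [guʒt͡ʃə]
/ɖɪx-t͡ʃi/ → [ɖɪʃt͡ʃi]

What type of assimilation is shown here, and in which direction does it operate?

regressive place assimilation

Underlying /ð/ is realised as [z] next to /d͡z/; /d͡z/ itself does not change.
The change dental → alveolar matches the place of the following /d͡z/, identifying this as place assimilation.
Manner and voice are unchanged, so the assimilation is partial, not total.
The same holds elsewhere in the data: /z/ → [ʒ] before /t͡ʃ/ (alveolar → postalveolar, matching postalveolar); /x/ → [ʃ] before /t͡ʃ/ (velar → postalveolar, matching postalveolar) — only place changes, and always toward the following segment.
No alternation appears in [ʒeʂoʂʈɛpi], [xɔβbɛ]: there the adjacent consonants already agree in place (/ʂ/ and /ʈ/ are both retroflex; /β/ and /b/ are both bilabial), so these forms are consistent with the same rule.
The trigger is the following segment, so the direction is regressive (anticipatory).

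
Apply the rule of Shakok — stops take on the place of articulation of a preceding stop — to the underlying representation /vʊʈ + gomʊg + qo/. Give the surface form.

/g/ is a voiced velar stop. The preceding trigger /ʈ/ is retroflex, so /g/ must become retroflex as well.
The voiced retroflex stop is [ɖ], so /g/ → [ɖ].
At the second juncture, /q/ likewise becomes [k] adjacent to /g/.

[vʊʈɖomʊgko]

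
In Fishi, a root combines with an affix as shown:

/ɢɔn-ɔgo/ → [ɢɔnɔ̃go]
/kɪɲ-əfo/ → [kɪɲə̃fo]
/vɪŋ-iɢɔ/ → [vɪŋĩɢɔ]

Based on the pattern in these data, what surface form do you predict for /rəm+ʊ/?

[rəmʊ̃]

The data show progressive nasality assimilation (vowel nasalisation): /ɔ/ → [ɔ̃] after /n/; /ə/ → [ə̃] after /ɲ/; /i/ → [ĩ] after /ŋ/ — a vowel is nasalised by an immediately preceding nasal consonant.
/ʊ/ sits next to the nasal /m/ and is therefore nasalised to [ʊ̃].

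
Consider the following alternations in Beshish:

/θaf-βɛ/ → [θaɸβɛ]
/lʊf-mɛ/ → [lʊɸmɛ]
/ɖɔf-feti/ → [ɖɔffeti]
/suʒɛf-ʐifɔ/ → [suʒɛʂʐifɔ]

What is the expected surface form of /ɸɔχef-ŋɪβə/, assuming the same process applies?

[ɸɔχexŋɪβə]

The data show regressive place assimilation: /f/ → [ɸ] before /β/; /f/ → [ɸ] before /m/; /f/ → [ʂ] before /ʐ/. In each pair only place changes, matching the following consonant, while manner and voice stay constant.
No alternation appears in [ɖɔffeti]: there the adjacent consonants already agree in place (/f/ and /f/ are both labiodental), so this form is consistent with the same rule.
The rule targets /f/ (voiceless labiodental fricative), which sits before the trigger /ŋ/ (velar).
A voiceless velar fricative is [x], so the surface segment is [x].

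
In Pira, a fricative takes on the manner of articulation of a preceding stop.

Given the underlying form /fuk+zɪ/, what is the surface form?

[fukdɪ]

/z/ is a voiced alveolar fricative. The preceding trigger /k/ is a stop, so /z/ must become a stop as well.
Changing only its manner to stop gives [d] — the voiced alveolar stop.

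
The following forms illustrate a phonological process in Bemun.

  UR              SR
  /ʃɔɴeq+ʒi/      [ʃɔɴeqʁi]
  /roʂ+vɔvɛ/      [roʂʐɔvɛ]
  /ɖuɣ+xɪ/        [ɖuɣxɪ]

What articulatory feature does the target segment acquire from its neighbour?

The segment that alternates is /ʒ/, which surfaces as [ʁ] when adjacent to /q/.
The change postalveolar → uvular matches the place of the preceding /q/, identifying this as place assimilation.
Checking the remaining alternation: /v/ → [ʐ] after /ʂ/ (labiodental → retroflex, matching retroflex) — only place changes, and always toward the preceding segment.
No alternation appears in [ɖuɣxɪ]: there the adjacent consonants already agree in place (/x/ and /ɣ/ are both velar), so this form is consistent with the same rule.

place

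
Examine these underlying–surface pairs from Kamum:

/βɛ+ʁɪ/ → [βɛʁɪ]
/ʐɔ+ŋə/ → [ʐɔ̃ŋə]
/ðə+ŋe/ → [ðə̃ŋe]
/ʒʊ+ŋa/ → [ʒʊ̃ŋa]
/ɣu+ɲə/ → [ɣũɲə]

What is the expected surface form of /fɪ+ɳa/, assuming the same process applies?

The data show regressive nasality assimilation (vowel nasalisation): /ɔ/ → [ɔ̃] before /ŋ/; /ə/ → [ə̃] before /ŋ/; /ʊ/ → [ʊ̃] before /ŋ/; /u/ → [ũ] before /ɲ/ — a vowel is nasalised by an immediately following nasal consonant.
No change occurs in [βɛʁɪ] because the vowel at the boundary is adjacent to an oral consonant, not a nasal (/ɛ/ next to /ʁ/).
/ɪ/ sits next to the nasal /ɳ/ and is therefore nasalised to [ɪ̃].

[fɪ̃ɳa]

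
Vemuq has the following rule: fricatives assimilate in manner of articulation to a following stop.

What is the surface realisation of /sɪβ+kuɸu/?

/β/ is a voiced bilabial fricative. The following trigger /k/ is a stop, so /β/ must become a stop as well.
The voiced bilabial stop is [b], so /β/ → [b].

[sɪbkuɸu]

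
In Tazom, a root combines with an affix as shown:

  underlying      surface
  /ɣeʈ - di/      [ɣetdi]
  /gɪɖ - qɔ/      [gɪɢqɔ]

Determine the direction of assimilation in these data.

Comparing underlying and surface forms, /ʈ/ → [t] is the alternation; the neighbouring /d/ is constant.
The change retroflex → alveolar matches the place of the following /d/, identifying this as place assimilation.
The same holds elsewhere in the data: /ɖ/ → [ɢ] before /q/ (retroflex → uvular, matching uvular) — only place changes, and always toward the following segment.
Since the segment that changes precedes the conditioning segment, the assimilation is regressive.

regressive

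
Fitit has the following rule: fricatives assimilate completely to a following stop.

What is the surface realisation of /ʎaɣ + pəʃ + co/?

/ɣ/ is the segment targeted by the rule; it sits immediately before /p/, so it assimilates completely and surfaces as [p].
The same rule applies at the second boundary: /ʃ/ → [c] next to /c/.

[ʎappəcco]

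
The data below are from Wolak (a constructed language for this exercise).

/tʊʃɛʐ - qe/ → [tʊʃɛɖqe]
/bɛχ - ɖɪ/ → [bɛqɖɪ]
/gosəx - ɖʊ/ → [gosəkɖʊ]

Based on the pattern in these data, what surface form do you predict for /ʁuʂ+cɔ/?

[ʁuʈcɔ]

The data show regressive manner assimilation: /ʐ/ → [ɖ] before /q/; /χ/ → [q] before /ɖ/; /x/ → [k] before /ɖ/. In each pair only manner changes, matching the following consonant, while place and voice stay constant.
The rule targets /ʂ/ (voiceless retroflex fricative), which sits before the trigger /c/ (stop).
Changing only its manner to stop gives [ʈ] — the voiceless retroflex stop.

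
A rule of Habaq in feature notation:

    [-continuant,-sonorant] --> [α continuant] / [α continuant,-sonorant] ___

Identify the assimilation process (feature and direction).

progressive manner assimilation

The shared variable α links the value of [continuant] on the target to that of the neighbouring obstruent. [continuant] distinguishes stops from fricatives — a manner-of-articulation feature — so this is manner assimilation.
Since the environment is written before the underscore, the trigger precedes the target; the direction is progressive.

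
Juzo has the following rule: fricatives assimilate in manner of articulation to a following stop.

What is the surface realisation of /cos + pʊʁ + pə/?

[cotpʊɢpə]

The rule targets /s/ (voiceless alveolar fricative), which sits before the trigger /p/ (stop).
A voiceless alveolar stop is [t], so the surface segment is [t].
At the second juncture, /ʁ/ likewise becomes [ɢ] adjacent to /p/.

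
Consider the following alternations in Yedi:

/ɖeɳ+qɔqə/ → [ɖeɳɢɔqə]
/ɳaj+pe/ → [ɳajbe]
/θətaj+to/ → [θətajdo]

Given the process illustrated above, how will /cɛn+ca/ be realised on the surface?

The data show progressive voicing assimilation: /q/ → [ɢ] after /ɳ/; /p/ → [b] after /j/; /t/ → [d] after /j/. In each pair only voicing changes, matching the preceding consonant, while place and manner stay constant.
/c/ is a voiceless palatal stop. The preceding trigger /n/ is voiced, so /c/ must become voiced as well.
Changing only its voicing to voiced gives [ɟ] — the voiced palatal stop.

[cɛnɟa]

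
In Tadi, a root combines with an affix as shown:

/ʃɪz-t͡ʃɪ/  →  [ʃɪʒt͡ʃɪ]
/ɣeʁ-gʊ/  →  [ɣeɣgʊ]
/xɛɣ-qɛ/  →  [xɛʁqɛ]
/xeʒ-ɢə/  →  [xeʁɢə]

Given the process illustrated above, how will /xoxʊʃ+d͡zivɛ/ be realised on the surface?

[xoxʊsd͡zivɛ]

The data show regressive place assimilation: /z/ → [ʒ] before /t͡ʃ/; /ʁ/ → [ɣ] before /g/; /ɣ/ → [ʁ] before /q/; /ʒ/ → [ʁ] before /ɢ/. In each pair only place changes, matching the following consonant, while manner and voice stay constant.
The rule targets /ʃ/ (voiceless postalveolar fricative), which sits before the trigger /d͡z/ (alveolar).
Changing only its place to alveolar gives [s] — the voiceless alveolar fricative.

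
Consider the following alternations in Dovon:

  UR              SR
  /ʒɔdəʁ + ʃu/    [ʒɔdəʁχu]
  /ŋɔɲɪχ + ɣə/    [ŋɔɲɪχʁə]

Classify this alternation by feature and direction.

progressive place assimilation

The segment that alternates is /ʃ/, which surfaces as [χ] when adjacent to /ʁ/.
The change postalveolar → uvular matches the place of the preceding /ʁ/, identifying this as place assimilation.
Manner and voice are unchanged, so the assimilation is partial, not total.
The same holds elsewhere in the data: /ɣ/ → [ʁ] after /χ/ (velar → uvular, matching uvular) — only place changes, and always toward the preceding segment.
The trigger is the preceding segment, so the direction is progressive (perseverative).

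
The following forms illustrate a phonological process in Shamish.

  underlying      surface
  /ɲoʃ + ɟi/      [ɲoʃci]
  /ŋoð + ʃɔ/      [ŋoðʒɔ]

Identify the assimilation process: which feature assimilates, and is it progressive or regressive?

Comparing underlying and surface forms, /ɟ/ → [c] is the alternation; the neighbouring /ʃ/ is constant.
/ɟ/ is voiced while /ʃ/ is voiceless; the output [c] is voiceless, matching the trigger — so the feature that spreads is voicing.
Place and manner are unchanged, so the assimilation is partial, not total.
The other alternating form patterns the same way: /ʃ/ → [ʒ] after /ð/ (voiceless → voiced, matching voiced) — only voicing changes, and always toward the preceding segment.
Since the segment that changes follows the conditioning segment, the assimilation is progressive.

progressive voicing assimilation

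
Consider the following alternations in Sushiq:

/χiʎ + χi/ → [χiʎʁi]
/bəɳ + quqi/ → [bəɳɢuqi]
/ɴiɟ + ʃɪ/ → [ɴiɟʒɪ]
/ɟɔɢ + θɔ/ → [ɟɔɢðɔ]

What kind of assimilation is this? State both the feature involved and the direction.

progressive voicing assimilation

The segment that alternates is /χ/, which surfaces as [ʁ] when adjacent to /ʎ/.
The change voiceless → voiced matches the voicing of the preceding /ʎ/, identifying this as voicing assimilation.
Place and manner are unchanged, so the assimilation is partial, not total.
Checking the remaining alternations: /q/ → [ɢ] after /ɳ/ (voiceless → voiced, matching voiced); /ʃ/ → [ʒ] after /ɟ/ (voiceless → voiced, matching voiced); /θ/ → [ð] after /ɢ/ (voiceless → voiced, matching voiced) — only voicing changes, and always toward the preceding segment.
Since the segment that changes follows the conditioning segment, the assimilation is progressive.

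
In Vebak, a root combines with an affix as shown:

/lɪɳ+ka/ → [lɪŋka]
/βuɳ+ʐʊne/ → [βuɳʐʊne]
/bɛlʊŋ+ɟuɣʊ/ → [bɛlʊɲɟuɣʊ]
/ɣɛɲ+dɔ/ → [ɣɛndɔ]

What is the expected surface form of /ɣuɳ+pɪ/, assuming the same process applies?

[ɣumpɪ]

The data show regressive place assimilation: /ɳ/ → [ŋ] before /k/; /ŋ/ → [ɲ] before /ɟ/; /ɲ/ → [n] before /d/. In each pair only place changes, matching the following consonant, while manner and voice stay constant.
No alternation appears in [βuɳʐʊne]: there the adjacent consonants already agree in place (/ɳ/ and /ʐ/ are both retroflex), so this form is consistent with the same rule.
/ɳ/ is a voiced retroflex nasal. The following trigger /p/ is bilabial, so /ɳ/ must become bilabial as well.
A voiced bilabial nasal is [m], so the surface segment is [m].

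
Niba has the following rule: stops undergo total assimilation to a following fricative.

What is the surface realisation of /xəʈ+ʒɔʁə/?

/ʈ/ is the segment targeted by the rule; it sits immediately before /ʒ/, so it assimilates completely and surfaces as [ʒ].

[xəʒʒɔʁə]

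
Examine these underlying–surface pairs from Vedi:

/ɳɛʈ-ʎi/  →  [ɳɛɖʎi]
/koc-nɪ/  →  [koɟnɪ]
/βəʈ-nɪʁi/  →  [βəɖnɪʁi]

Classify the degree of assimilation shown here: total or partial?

The segment that alternates is /ʈ/, which surfaces as [ɖ] when adjacent to /ʎ/.
The change voiceless → voiced matches the voicing of the following /ʎ/, identifying this as voicing assimilation.
Place and manner are unchanged, so the assimilation is partial, not total.
The other alternating forms pattern the same way: /c/ → [ɟ] before /n/ (voiceless → voiced, matching voiced); /ʈ/ → [ɖ] before /n/ (voiceless → voiced, matching voiced) — only voicing changes, and always toward the following segment.

partial assimilation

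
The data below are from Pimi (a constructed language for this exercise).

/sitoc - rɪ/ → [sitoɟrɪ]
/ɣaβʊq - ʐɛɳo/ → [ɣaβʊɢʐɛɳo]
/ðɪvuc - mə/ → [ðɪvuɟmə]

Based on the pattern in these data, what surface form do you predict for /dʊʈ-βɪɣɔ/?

The data show regressive voicing assimilation: /c/ → [ɟ] before /r/; /q/ → [ɢ] before /ʐ/; /c/ → [ɟ] before /m/. In each pair only voicing changes, matching the following consonant, while place and manner stay constant.
The rule targets /ʈ/ (voiceless retroflex stop), which sits before the trigger /β/ (voiced).
The voiced retroflex stop is [ɖ], so /ʈ/ → [ɖ].

[dʊɖβɪɣɔ]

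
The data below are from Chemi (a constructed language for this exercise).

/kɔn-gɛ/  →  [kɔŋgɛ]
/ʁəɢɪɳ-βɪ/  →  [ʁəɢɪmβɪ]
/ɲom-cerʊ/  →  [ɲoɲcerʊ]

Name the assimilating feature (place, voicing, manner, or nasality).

The segment that alternates is /n/, which surfaces as [ŋ] when adjacent to /g/.
The change alveolar → velar matches the place of the following /g/, identifying this as place assimilation.
Checking the remaining alternations: /ɳ/ → [m] before /β/ (retroflex → bilabial, matching bilabial); /m/ → [ɲ] before /c/ (bilabial → palatal, matching palatal) — only place changes, and always toward the following segment.

place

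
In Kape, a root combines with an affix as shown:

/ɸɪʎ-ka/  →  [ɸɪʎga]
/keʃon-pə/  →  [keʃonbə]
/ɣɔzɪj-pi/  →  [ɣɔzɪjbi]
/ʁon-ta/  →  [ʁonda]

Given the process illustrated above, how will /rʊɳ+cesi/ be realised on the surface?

[rʊɳɟesi]

The data show progressive voicing assimilation: /k/ → [g] after /ʎ/; /p/ → [b] after /n/; /p/ → [b] after /j/; /t/ → [d] after /n/. In each pair only voicing changes, matching the preceding consonant, while place and manner stay constant.
The rule targets /c/ (voiceless palatal stop), which sits after the trigger /ɳ/ (voiced).
Changing only its voicing to voiced gives [ɟ] — the voiced palatal stop.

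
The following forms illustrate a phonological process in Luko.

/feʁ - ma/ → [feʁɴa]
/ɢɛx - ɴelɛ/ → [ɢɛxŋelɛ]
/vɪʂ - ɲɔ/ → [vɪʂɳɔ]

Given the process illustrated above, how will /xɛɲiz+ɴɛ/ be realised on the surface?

The data show progressive place assimilation: /m/ → [ɴ] after /ʁ/; /ɴ/ → [ŋ] after /x/; /ɲ/ → [ɳ] after /ʂ/. In each pair only place changes, matching the preceding consonant, while manner and voice stay constant.
The rule targets /ɴ/ (voiced uvular nasal), which sits after the trigger /z/ (alveolar).
A voiced alveolar nasal is [n], so the surface segment is [n].

[xɛɲiznɛ]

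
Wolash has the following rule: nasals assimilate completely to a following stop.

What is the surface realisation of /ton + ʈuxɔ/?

[toʈʈuxɔ]

/n/ is the segment targeted by the rule; it sits immediately before /ʈ/, so it assimilates completely and surfaces as [ʈ].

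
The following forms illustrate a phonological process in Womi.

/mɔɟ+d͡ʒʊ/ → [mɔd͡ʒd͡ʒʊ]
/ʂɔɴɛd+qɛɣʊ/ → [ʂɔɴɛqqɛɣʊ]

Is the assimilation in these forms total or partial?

total assimilation

The segment that alternates is /ɟ/, which surfaces as [d͡ʒ] when adjacent to /d͡ʒ/.
The output [d͡ʒ] is identical to the trigger /d͡ʒ/ — every feature (place, manner, voicing) has been copied — so this is total assimilation.
The other form behaves the same way: /d/ → [q] before /q/ — in each case the output is a copy of the following consonant.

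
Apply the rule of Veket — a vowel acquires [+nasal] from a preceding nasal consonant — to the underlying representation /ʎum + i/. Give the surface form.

[ʎumĩ]

The vowel /i/ is adjacent to the preceding nasal /m/, so it acquires [+nasal] and surfaces as [ĩ].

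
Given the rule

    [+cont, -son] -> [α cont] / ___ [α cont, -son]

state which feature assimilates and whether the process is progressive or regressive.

regressive manner assimilation

The shared variable α links the value of [cont] on the target to that of the neighbouring obstruent. [cont] distinguishes stops from fricatives — a manner-of-articulation feature — so this is manner assimilation.
Since the environment is written after the underscore, the trigger follows the target; the direction is regressive.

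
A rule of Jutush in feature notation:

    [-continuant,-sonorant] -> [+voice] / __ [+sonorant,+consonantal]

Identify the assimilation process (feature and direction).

The structural change is [+voice], and the conditioning segment [+sonorant,+consonantal] (a sonorant consonant) is itself voiced, so the target comes to share the voicing of its neighbour — voicing assimilation.
The conditioning segment sits to the right of the focus bar, meaning the trigger follows the segment that changes — regressive assimilation.

regressive voicing assimilation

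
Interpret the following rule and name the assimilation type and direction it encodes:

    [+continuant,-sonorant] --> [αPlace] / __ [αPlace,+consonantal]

regressive place assimilation

The rule copies the place features (abbreviated [Place]) from the environment onto the target, so the assimilating feature is place.
Since the environment is written after the underscore, the trigger follows the target; the direction is regressive.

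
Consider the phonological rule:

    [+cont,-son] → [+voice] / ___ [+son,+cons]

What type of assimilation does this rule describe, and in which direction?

The structural change is [+voice], and the conditioning segment [+son,+cons] (a sonorant consonant) is itself voiced, so the target comes to share the voicing of its neighbour — voicing assimilation.
Since the environment is written after the underscore, the trigger follows the target; the direction is regressive.

regressive voicing assimilation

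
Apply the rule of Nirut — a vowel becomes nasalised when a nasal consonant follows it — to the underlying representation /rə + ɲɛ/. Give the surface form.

/ə/ sits next to the nasal /ɲ/ and is therefore nasalised to [ə̃].

[rə̃ɲɛ]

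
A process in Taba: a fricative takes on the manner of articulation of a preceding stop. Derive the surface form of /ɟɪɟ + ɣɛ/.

The rule targets /ɣ/ (voiced velar fricative), which sits after the trigger /ɟ/ (stop).
A voiced velar stop is [g], so the surface segment is [g].

[ɟɪɟgɛ]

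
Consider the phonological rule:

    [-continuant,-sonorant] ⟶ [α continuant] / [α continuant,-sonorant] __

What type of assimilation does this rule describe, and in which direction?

progressive manner assimilation

The rule copies [continuant] (continuancy) from the environment onto the target stops; since [±continuant] encodes the stop/fricative manner contrast, the assimilating dimension is manner.
The conditioning segment sits to the left of the focus bar, meaning the trigger precedes the segment that changes — progressive assimilation.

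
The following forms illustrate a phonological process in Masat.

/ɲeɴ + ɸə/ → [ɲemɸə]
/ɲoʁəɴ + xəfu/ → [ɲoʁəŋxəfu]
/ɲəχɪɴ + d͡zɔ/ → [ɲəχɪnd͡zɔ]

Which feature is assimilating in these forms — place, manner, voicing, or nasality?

place

Underlying /ɴ/ is realised as [m] next to /ɸ/; /ɸ/ itself does not change.
/ɴ/ is uvular while /ɸ/ is bilabial; the output [m] is bilabial, matching the trigger — so the feature that spreads is place.
Checking the remaining alternations: /ɴ/ → [ŋ] before /x/ (uvular → velar, matching velar); /ɴ/ → [n] before /d͡z/ (uvular → alveolar, matching alveolar) — only place changes, and always toward the following segment.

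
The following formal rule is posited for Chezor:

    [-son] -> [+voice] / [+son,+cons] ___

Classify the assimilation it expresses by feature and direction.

The structural change is [+voice], and the conditioning segment [+son,+cons] (a sonorant consonant) is itself voiced, so the target comes to share the voicing of its neighbour — voicing assimilation.
The conditioning segment sits to the left of the focus bar, meaning the trigger precedes the segment that changes — progressive assimilation.

progressive voicing assimilation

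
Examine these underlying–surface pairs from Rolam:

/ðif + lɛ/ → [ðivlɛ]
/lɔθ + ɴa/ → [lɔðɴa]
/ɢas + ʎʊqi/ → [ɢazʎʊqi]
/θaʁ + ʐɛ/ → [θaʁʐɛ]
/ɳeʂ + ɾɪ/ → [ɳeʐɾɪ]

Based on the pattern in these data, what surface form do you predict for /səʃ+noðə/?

[səʒnoðə]

The data show regressive voicing assimilation: /f/ → [v] before /l/; /θ/ → [ð] before /ɴ/; /s/ → [z] before /ʎ/; /ʂ/ → [ʐ] before /ɾ/. In each pair only voicing changes, matching the following consonant, while place and manner stay constant.
No alternation appears in [θaʁʐɛ]: there the adjacent consonants already agree in voicing (/ʁ/ and /ʐ/ are both voiced), so this form is consistent with the same rule.
/ʃ/ is a voiceless postalveolar fricative. The following trigger /n/ is voiced, so /ʃ/ must become voiced as well.
A voiced postalveolar fricative is [ʒ], so the surface segment is [ʒ].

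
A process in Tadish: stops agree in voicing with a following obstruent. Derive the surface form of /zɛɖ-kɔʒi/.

[zɛʈkɔʒi]

The rule targets /ɖ/ (voiced retroflex stop), which sits before the trigger /k/ (voiceless).
A voiceless retroflex stop is [ʈ], so the surface segment is [ʈ].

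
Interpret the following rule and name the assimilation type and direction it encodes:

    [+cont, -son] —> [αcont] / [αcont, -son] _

The rule copies [cont] (continuancy) from the environment onto the target fricatives; since [±cont] encodes the stop/fricative manner contrast, the assimilating dimension is manner.
The conditioning segment sits to the left of the focus bar, meaning the trigger precedes the segment that changes — progressive assimilation.

progressive manner assimilation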